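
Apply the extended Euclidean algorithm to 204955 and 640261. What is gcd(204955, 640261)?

Euclidean algorithm:
640261 = 3×204955 + 25396
204955 = 8×25396 + 1787
25396 = 14×1787 + 378
1787 = 4×378 + 275
378 = 1×275 + 103
275 = 2×103 + 69
103 = 1×69 + 34
69 = 2×34 + 1
34 = 34×1 + 0
gcd(204955, 640261) = 1.
Express as a combination:
1 = 69 − 2·34
1 = −2·103 + 3·69
1 = 3·275 − 8·103
1 = −8·378 + 11·275
1 = 11·1787 − 52·378
1 = −52·25396 + 739·1787
1 = 739·204955 − 5964·25396
1 = −5964·640261 + 18631·204955
So 1 = (-5964)·640261 + (18631)·204955.

1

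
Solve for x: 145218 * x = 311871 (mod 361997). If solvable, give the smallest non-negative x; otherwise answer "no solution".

353242

First find gcd(145218, 361997):
361997 = 2*145218 + 71561
145218 = 2*71561 + 2096
71561 = 34*2096 + 297
2096 = 7*297 + 17
297 = 17*17 + 8
17 = 2*8 + 1
8 = 8*1 + 0
gcd = 1, so a unique solution mod 361997 exists.
Back-substitute for the Bézout coefficients:
1 = 17 − 2·8
1 = −2·297 + 35·17
1 = 35·2096 − 247·297
1 = −247·71561 + 8433·2096
1 = 8433·145218 − 17113·71561
1 = −17113·361997 + 42659·145218
So 145218·(42659) ≡ 1 (mod 361997), giving 145218⁻¹ ≡ 42659.
x ≡ 145218⁻¹·311871 ≡ 42659·311871 ≡ 353242 (mod 361997).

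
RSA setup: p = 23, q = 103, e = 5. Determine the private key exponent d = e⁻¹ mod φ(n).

φ(n) = (p−1)(q−1) = 22·102 = 2244.
Need d with 5·d ≡ 1 (mod 2244). Apply the extended Euclidean algorithm:
2244 = 448*5 + 4
5 = 1*4 + 1
4 = 4*1 + 0
Back-substitute:
1 = 5 − 4
1 = −2244 + 449·5
So 5·449 ≡ 1 (mod 2244), hence d = 449.

449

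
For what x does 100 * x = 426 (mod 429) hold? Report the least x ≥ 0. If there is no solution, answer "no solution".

First find gcd(100, 429):
429 = 4*100 + 29
100 = 3*29 + 13
29 = 2*13 + 3
13 = 4*3 + 1
3 = 3*1 + 0
gcd = 1, so a unique solution mod 429 exists.
Back-substitute for the Bézout coefficients:
1 = 13 − 4·3
1 = −4·29 + 9·13
1 = 9·100 − 31·29
1 = −31·429 + 133·100
So 100·(133) ≡ 1 (mod 429), giving 100⁻¹ ≡ 133.
x ≡ 100⁻¹·426 ≡ 133·426 ≡ 30 (mod 429).

30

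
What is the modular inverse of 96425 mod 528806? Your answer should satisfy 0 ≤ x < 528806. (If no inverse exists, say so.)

119987

Extended Euclidean algorithm:
528806 = 5·96425 + 46681
96425 = 2·46681 + 3063
46681 = 15·3063 + 736
3063 = 4·736 + 119
736 = 6·119 + 22
119 = 5·22 + 9
22 = 2·9 + 4
9 = 2·4 + 1
4 = 4·1 + 0
The gcd is 1. Working backward:
1 = 9 − 2·4
1 = −2·22 + 5·9
1 = 5·119 − 27·22
1 = −27·736 + 167·119
1 = 167·3063 − 695·736
1 = −695·46681 + 10592·3063
1 = 10592·96425 − 21879·46681
1 = −21879·528806 + 119987·96425
So 96425·119987 ≡ 1 (mod 528806).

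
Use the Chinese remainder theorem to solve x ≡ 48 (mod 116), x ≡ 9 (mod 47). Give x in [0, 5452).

Write x = 48 + 116·k. Then 116·k ≡ 9 − 48 ≡ 8 (mod 47).
Need 116⁻¹ mod 47. Extended Euclid on (47, 22):
47 = 2×22 + 3
22 = 7×3 + 1
3 = 3×1 + 0
Back-substitute:
1 = 22 − 7·3
1 = −7·47 + 15·22
116⁻¹ ≡ 15 (mod 47), so k ≡ 15·8 ≡ 26 (mod 47).
x = 48 + 116·26 = 3064.

3064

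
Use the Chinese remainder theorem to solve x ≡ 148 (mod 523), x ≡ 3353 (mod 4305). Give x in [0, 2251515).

1880333

Write x = 148 + 523·k. Then 523·k ≡ 3353 − 148 ≡ 3205 (mod 4305).
Need 523⁻¹ mod 4305. Extended Euclid on (4305, 523):
4305 = 8·523 + 121
523 = 4·121 + 39
121 = 3·39 + 4
39 = 9·4 + 3
4 = 1·3 + 1
3 = 3·1 + 0
Back-substitute:
1 = 4 − 3
1 = −39 + 10·4
1 = 10·121 − 31·39
1 = −31·523 + 134·121
1 = 134·4305 − 1103·523
523⁻¹ ≡ 3202 (mod 4305), so k ≡ 3202·3205 ≡ 3595 (mod 4305).
x = 148 + 523·3595 = 1880333.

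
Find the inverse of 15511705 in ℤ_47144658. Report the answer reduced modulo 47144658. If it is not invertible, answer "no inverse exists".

no inverse exists

Compute gcd(15511705, 47144658):
47144658 = 3·15511705 + 609543
15511705 = 25·609543 + 273130
609543 = 2·273130 + 63283
273130 = 4·63283 + 19998
63283 = 3·19998 + 3289
19998 = 6·3289 + 264
3289 = 12·264 + 121
264 = 2·121 + 22
121 = 5·22 + 11
22 = 2·11 + 0
gcd(15511705, 47144658) = 11 ≠ 1, so 15511705 has no multiplicative inverse modulo 47144658.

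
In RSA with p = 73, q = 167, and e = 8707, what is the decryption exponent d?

10987

φ(n) = (p−1)(q−1) = 72·166 = 11952.
Need d with 8707·d ≡ 1 (mod 11952). Apply the extended Euclidean algorithm:
11952 = 1×8707 + 3245
8707 = 2×3245 + 2217
3245 = 1×2217 + 1028
2217 = 2×1028 + 161
1028 = 6×161 + 62
161 = 2×62 + 37
62 = 1×37 + 25
37 = 1×25 + 12
25 = 2×12 + 1
12 = 12×1 + 0
Back-substitute:
1 = 25 − 2·12
1 = −2·37 + 3·25
1 = 3·62 − 5·37
1 = −5·161 + 13·62
1 = 13·1028 − 83·161
1 = −83·2217 + 179·1028
1 = 179·3245 − 262·2217
1 = −262·8707 + 703·3245
1 = 703·11952 − 965·8707
So 8707·(-965) ≡ 1 (mod 11952), hence d ≡ -965 ≡ 10987 (mod 11952).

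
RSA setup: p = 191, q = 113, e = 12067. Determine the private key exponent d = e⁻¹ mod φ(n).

12683

φ(n) = (p−1)(q−1) = 190·112 = 21280.
Need d with 12067·d ≡ 1 (mod 21280). Apply the extended Euclidean algorithm:
21280 = 1×12067 + 9213
12067 = 1×9213 + 2854
9213 = 3×2854 + 651
2854 = 4×651 + 250
651 = 2×250 + 151
250 = 1×151 + 99
151 = 1×99 + 52
99 = 1×52 + 47
52 = 1×47 + 5
47 = 9×5 + 2
5 = 2×2 + 1
2 = 2×1 + 0
Back-substitute:
1 = 5 − 2·2
1 = −2·47 + 19·5
1 = 19·52 − 21·47
1 = −21·99 + 40·52
1 = 40·151 − 61·99
1 = −61·250 + 101·151
1 = 101·651 − 263·250
1 = −263·2854 + 1153·651
1 = 1153·9213 − 3722·2854
1 = −3722·12067 + 4875·9213
1 = 4875·21280 − 8597·12067
So 12067·(-8597) ≡ 1 (mod 21280), hence d ≡ -8597 ≡ 12683 (mod 21280).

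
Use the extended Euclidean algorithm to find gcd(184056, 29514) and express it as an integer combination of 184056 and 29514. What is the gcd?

6

Apply Euclid's algorithm to 184056 and 29514:
184056 = 6*29514 + 6972
29514 = 4*6972 + 1626
6972 = 4*1626 + 468
1626 = 3*468 + 222
468 = 2*222 + 24
222 = 9*24 + 6
24 = 4*6 + 0
gcd(184056, 29514) = 6.
Back-substituting:
6 = 222 − 9·24
6 = −9·468 + 19·222
6 = 19·1626 − 66·468
6 = −66·6972 + 283·1626
6 = 283·29514 − 1198·6972
6 = −1198·184056 + 7471·29514
So 6 = (-1198)·184056 + (7471)·29514.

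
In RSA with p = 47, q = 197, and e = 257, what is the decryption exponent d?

7297

φ(n) = (p−1)(q−1) = 46·196 = 9016.
Need d with 257·d ≡ 1 (mod 9016). Apply the extended Euclidean algorithm:
9016 = 35×257 + 21
257 = 12×21 + 5
21 = 4×5 + 1
5 = 5×1 + 0
Back-substitute:
1 = 21 − 4·5
1 = −4·257 + 49·21
1 = 49·9016 − 1719·257
So 257·(-1719) ≡ 1 (mod 9016), hence d ≡ -1719 ≡ 7297 (mod 9016).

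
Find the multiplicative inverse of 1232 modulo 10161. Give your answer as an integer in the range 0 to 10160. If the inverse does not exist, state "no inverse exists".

Run Euclid on (10161, 1232):
10161 = 8*1232 + 305
1232 = 4*305 + 12
305 = 25*12 + 5
12 = 2*5 + 2
5 = 2*2 + 1
2 = 2*1 + 0
Since gcd(1232, 10161) = 1, back-substitute to write 1 as a combination:
1 = 5 − 2·2
1 = −2·12 + 5·5
1 = 5·305 − 127·12
1 = −127·1232 + 513·305
1 = 513·10161 − 4231·1232
Hence 1232⁻¹ ≡ -4231 ≡ 5930 (mod 10161).

5930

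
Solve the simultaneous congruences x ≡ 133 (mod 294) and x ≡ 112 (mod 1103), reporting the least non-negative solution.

208579

Write x = 133 + 294·k. Then 294·k ≡ 112 − 133 ≡ 1082 (mod 1103).
Need 294⁻¹ mod 1103. Extended Euclid on (1103, 294):
1103 = 3*294 + 221
294 = 1*221 + 73
221 = 3*73 + 2
73 = 36*2 + 1
2 = 2*1 + 0
Back-substitute:
1 = 73 − 36·2
1 = −36·221 + 109·73
1 = 109·294 − 145·221
1 = −145·1103 + 544·294
294⁻¹ ≡ 544 (mod 1103), so k ≡ 544·1082 ≡ 709 (mod 1103).
x = 133 + 294·709 = 208579.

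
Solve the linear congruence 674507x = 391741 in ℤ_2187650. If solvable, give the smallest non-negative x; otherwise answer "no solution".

1781313

First find gcd(674507, 2187650):
2187650 = 3*674507 + 164129
674507 = 4*164129 + 17991
164129 = 9*17991 + 2210
17991 = 8*2210 + 311
2210 = 7*311 + 33
311 = 9*33 + 14
33 = 2*14 + 5
14 = 2*5 + 4
5 = 1*4 + 1
4 = 4*1 + 0
gcd = 1, so a unique solution mod 2187650 exists.
Back-substitute for the Bézout coefficients:
1 = 5 − 4
1 = −14 + 3·5
1 = 3·33 − 7·14
1 = −7·311 + 66·33
1 = 66·2210 − 469·311
1 = −469·17991 + 3818·2210
1 = 3818·164129 − 34831·17991
1 = −34831·674507 + 143142·164129
1 = 143142·2187650 − 464257·674507
So 674507·(-464257) ≡ 1 (mod 2187650), giving 674507⁻¹ ≡ 1723393.
x ≡ 674507⁻¹·391741 ≡ 1723393·391741 ≡ 1781313 (mod 2187650).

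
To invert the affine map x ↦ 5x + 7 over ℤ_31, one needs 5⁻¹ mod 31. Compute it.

25

Run Euclid on (31, 5):
31 = 6×5 + 1
5 = 5×1 + 0
The gcd is 1. Working backward:
1 = 31 − 6·5
Thus 5·(-6) ≡ 1 (mod 31); reducing, -6 mod 31 = 25.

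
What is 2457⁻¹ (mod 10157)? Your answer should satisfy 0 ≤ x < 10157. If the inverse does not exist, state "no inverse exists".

no inverse exists

Euclidean algorithm on 10157, 2457:
10157 = 4×2457 + 329
2457 = 7×329 + 154
329 = 2×154 + 21
154 = 7×21 + 7
21 = 3×7 + 0
The gcd is 7, not 1, hence no inverse exists.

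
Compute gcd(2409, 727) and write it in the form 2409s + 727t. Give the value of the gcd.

Euclidean algorithm:
2409 = 3·727 + 228
727 = 3·228 + 43
228 = 5·43 + 13
43 = 3·13 + 4
13 = 3·4 + 1
4 = 4·1 + 0
gcd(2409, 727) = 1.
Express as a combination:
1 = 13 − 3·4
1 = −3·43 + 10·13
1 = 10·228 − 53·43
1 = −53·727 + 169·228
1 = 169·2409 − 560·727
So 1 = (169)·2409 + (-560)·727.

1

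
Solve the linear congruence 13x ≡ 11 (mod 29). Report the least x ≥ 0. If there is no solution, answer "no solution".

First find gcd(13, 29):
29 = 2*13 + 3
13 = 4*3 + 1
3 = 3*1 + 0
gcd = 1, so a unique solution mod 29 exists.
Back-substitute for the Bézout coefficients:
1 = 13 − 4·3
1 = −4·29 + 9·13
So 13·(9) ≡ 1 (mod 29), giving 13⁻¹ ≡ 9.
x ≡ 13⁻¹·11 ≡ 9·11 ≡ 12 (mod 29).

12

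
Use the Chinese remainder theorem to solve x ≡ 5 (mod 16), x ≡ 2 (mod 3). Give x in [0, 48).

5

Write x = 5 + 16·k. Then 16·k ≡ 2 − 5 ≡ 0 (mod 3).
Need 16⁻¹ mod 3. Extended Euclid on (3, 1):
3 = 3*1 + 0
16⁻¹ ≡ 1 (mod 3), so k ≡ 1·0 ≡ 0 (mod 3).
x = 5 + 16·0 = 5.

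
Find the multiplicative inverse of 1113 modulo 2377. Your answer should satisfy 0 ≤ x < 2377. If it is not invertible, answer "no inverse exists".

Apply the Euclidean algorithm to 2377 and 1113:
2377 = 2×1113 + 151
1113 = 7×151 + 56
151 = 2×56 + 39
56 = 1×39 + 17
39 = 2×17 + 5
17 = 3×5 + 2
5 = 2×2 + 1
2 = 2×1 + 0
The gcd is 1. Working backward:
1 = 5 − 2·2
1 = −2·17 + 7·5
1 = 7·39 − 16·17
1 = −16·56 + 23·39
1 = 23·151 − 62·56
1 = −62·1113 + 457·151
1 = 457·2377 − 976·1113
Hence 1113⁻¹ ≡ -976 ≡ 1401 (mod 2377).

1401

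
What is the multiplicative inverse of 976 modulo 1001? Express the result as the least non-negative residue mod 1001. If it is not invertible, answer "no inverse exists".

gcd(1001, 976) by repeated division:
1001 = 1×976 + 25
976 = 39×25 + 1
25 = 25×1 + 0
The gcd is 1. Working backward:
1 = 976 − 39·25
1 = −39·1001 + 40·976
So 976·40 ≡ 1 (mod 1001).

40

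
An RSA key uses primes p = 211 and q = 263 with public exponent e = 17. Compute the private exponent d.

φ(n) = (p−1)(q−1) = 210·262 = 55020.
Need d with 17·d ≡ 1 (mod 55020). Apply the extended Euclidean algorithm:
55020 = 3236×17 + 8
17 = 2×8 + 1
8 = 8×1 + 0
Back-substitute:
1 = 17 − 2·8
1 = −2·55020 + 6473·17
So 17·6473 ≡ 1 (mod 55020), hence d = 6473.

6473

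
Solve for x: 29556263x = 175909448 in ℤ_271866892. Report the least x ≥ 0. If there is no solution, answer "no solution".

19638544

First find gcd(29556263, 271866892):
271866892 = 9·29556263 + 5860525
29556263 = 5·5860525 + 253638
5860525 = 23·253638 + 26851
253638 = 9·26851 + 11979
26851 = 2·11979 + 2893
11979 = 4·2893 + 407
2893 = 7·407 + 44
407 = 9·44 + 11
44 = 4·11 + 0
gcd = 11 and 11 | 175909448, so solutions exist. Divide through by 11: 2686933x ≡ 15991768 (mod 24715172).
Now find 2686933⁻¹ mod 24715172:
24715172 = 9×2686933 + 532775
2686933 = 5×532775 + 23058
532775 = 23×23058 + 2441
23058 = 9×2441 + 1089
2441 = 2×1089 + 263
1089 = 4×263 + 37
263 = 7×37 + 4
37 = 9×4 + 1
4 = 4×1 + 0
Back-substitute:
1 = 37 − 9·4
1 = −9·263 + 64·37
1 = 64·1089 − 265·263
1 = −265·2441 + 594·1089
1 = 594·23058 − 5611·2441
1 = −5611·532775 + 129647·23058
1 = 129647·2686933 − 653846·532775
1 = −653846·24715172 + 6014261·2686933
So 2686933⁻¹ ≡ 6014261 (mod 24715172).
Then x ≡ 6014261·15991768 ≡ 19638544 (mod 24715172); the smallest non-negative solution is x = 19638544.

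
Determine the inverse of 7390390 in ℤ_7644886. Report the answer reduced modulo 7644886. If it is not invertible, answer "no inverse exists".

no inverse exists

Euclidean algorithm on 7644886, 7390390:
7644886 = 1·7390390 + 254496
7390390 = 29·254496 + 10006
254496 = 25·10006 + 4346
10006 = 2·4346 + 1314
4346 = 3·1314 + 404
1314 = 3·404 + 102
404 = 3·102 + 98
102 = 1·98 + 4
98 = 24·4 + 2
4 = 2·2 + 0
Since gcd = 2 > 1, 7390390 is not a unit mod 7644886.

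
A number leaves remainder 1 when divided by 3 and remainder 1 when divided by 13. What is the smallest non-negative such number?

1

Write x = 1 + 3·k. Then 3·k ≡ 1 − 1 ≡ 0 (mod 13).
Need 3⁻¹ mod 13. Extended Euclid on (13, 3):
13 = 4*3 + 1
3 = 3*1 + 0
Back-substitute:
1 = 13 − 4·3
3⁻¹ ≡ 9 (mod 13), so k ≡ 9·0 ≡ 0 (mod 13).
x = 1 + 3·0 = 1.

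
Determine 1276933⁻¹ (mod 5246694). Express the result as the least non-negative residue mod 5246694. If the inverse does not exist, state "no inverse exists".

2656195

Extended Euclidean algorithm:
5246694 = 4*1276933 + 138962
1276933 = 9*138962 + 26275
138962 = 5*26275 + 7587
26275 = 3*7587 + 3514
7587 = 2*3514 + 559
3514 = 6*559 + 160
559 = 3*160 + 79
160 = 2*79 + 2
79 = 39*2 + 1
2 = 2*1 + 0
gcd = 1, so the inverse exists. Back-substitute:
1 = 79 − 39·2
1 = −39·160 + 79·79
1 = 79·559 − 276·160
1 = −276·3514 + 1735·559
1 = 1735·7587 − 3746·3514
1 = −3746·26275 + 12973·7587
1 = 12973·138962 − 68611·26275
1 = −68611·1276933 + 630472·138962
1 = 630472·5246694 − 2590499·1276933
Hence 1276933⁻¹ ≡ -2590499 ≡ 2656195 (mod 5246694).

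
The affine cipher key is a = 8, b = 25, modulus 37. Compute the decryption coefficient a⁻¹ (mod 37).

14

Run Euclid on (37, 8):
37 = 4*8 + 5
8 = 1*5 + 3
5 = 1*3 + 2
3 = 1*2 + 1
2 = 2*1 + 0
gcd = 1, so the inverse exists. Back-substitute:
1 = 3 − 2
1 = −5 + 2·3
1 = 2·8 − 3·5
1 = −3·37 + 14·8
So 8·14 ≡ 1 (mod 37).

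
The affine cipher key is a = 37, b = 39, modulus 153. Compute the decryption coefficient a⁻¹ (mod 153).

91

gcd(153, 37) by repeated division:
153 = 4·37 + 5
37 = 7·5 + 2
5 = 2·2 + 1
2 = 2·1 + 0
Since gcd(37, 153) = 1, back-substitute to write 1 as a combination:
1 = 5 − 2·2
1 = −2·37 + 15·5
1 = 15·153 − 62·37
Hence 37⁻¹ ≡ -62 ≡ 91 (mod 153).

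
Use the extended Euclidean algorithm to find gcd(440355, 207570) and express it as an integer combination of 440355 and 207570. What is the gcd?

15

Apply Euclid's algorithm to 440355 and 207570:
440355 = 2×207570 + 25215
207570 = 8×25215 + 5850
25215 = 4×5850 + 1815
5850 = 3×1815 + 405
1815 = 4×405 + 195
405 = 2×195 + 15
195 = 13×15 + 0
gcd(440355, 207570) = 15.
Back-substituting:
15 = 405 − 2·195
15 = −2·1815 + 9·405
15 = 9·5850 − 29·1815
15 = −29·25215 + 125·5850
15 = 125·207570 − 1029·25215
15 = −1029·440355 + 2183·207570
So 15 = (-1029)·440355 + (2183)·207570.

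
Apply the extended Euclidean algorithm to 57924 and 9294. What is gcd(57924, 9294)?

Repeated division:
57924 = 6*9294 + 2160
9294 = 4*2160 + 654
2160 = 3*654 + 198
654 = 3*198 + 60
198 = 3*60 + 18
60 = 3*18 + 6
18 = 3*6 + 0
gcd(57924, 9294) = 6.
Working backward:
6 = 60 − 3·18
6 = −3·198 + 10·60
6 = 10·654 − 33·198
6 = −33·2160 + 109·654
6 = 109·9294 − 469·2160
6 = −469·57924 + 2923·9294
So 6 = (-469)·57924 + (2923)·9294.

6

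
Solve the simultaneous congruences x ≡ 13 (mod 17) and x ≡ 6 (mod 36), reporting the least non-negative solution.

Write x = 13 + 17·k. Then 17·k ≡ 6 − 13 ≡ 29 (mod 36).
Need 17⁻¹ mod 36. Extended Euclid on (36, 17):
36 = 2×17 + 2
17 = 8×2 + 1
2 = 2×1 + 0
Back-substitute:
1 = 17 − 8·2
1 = −8·36 + 17·17
17⁻¹ ≡ 17 (mod 36), so k ≡ 17·29 ≡ 25 (mod 36).
x = 13 + 17·25 = 438.

438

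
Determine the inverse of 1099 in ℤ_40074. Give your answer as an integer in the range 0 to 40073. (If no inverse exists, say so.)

Run Euclid on (40074, 1099):
40074 = 36*1099 + 510
1099 = 2*510 + 79
510 = 6*79 + 36
79 = 2*36 + 7
36 = 5*7 + 1
7 = 7*1 + 0
Since gcd(1099, 40074) = 1, back-substitute to write 1 as a combination:
1 = 36 − 5·7
1 = −5·79 + 11·36
1 = 11·510 − 71·79
1 = −71·1099 + 153·510
1 = 153·40074 − 5579·1099
Thus 1099·(-5579) ≡ 1 (mod 40074); reducing, -5579 mod 40074 = 34495.

34495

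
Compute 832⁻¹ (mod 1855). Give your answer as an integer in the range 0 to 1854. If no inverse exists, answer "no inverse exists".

gcd(1855, 832) by repeated division:
1855 = 2×832 + 191
832 = 4×191 + 68
191 = 2×68 + 55
68 = 1×55 + 13
55 = 4×13 + 3
13 = 4×3 + 1
3 = 3×1 + 0
The gcd is 1. Working backward:
1 = 13 − 4·3
1 = −4·55 + 17·13
1 = 17·68 − 21·55
1 = −21·191 + 59·68
1 = 59·832 − 257·191
1 = −257·1855 + 573·832
So 832·573 ≡ 1 (mod 1855).

573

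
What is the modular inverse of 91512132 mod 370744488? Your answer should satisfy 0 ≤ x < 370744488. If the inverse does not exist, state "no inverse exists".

Compute gcd(91512132, 370744488):
370744488 = 4×91512132 + 4695960
91512132 = 19×4695960 + 2288892
4695960 = 2×2288892 + 118176
2288892 = 19×118176 + 43548
118176 = 2×43548 + 31080
43548 = 1×31080 + 12468
31080 = 2×12468 + 6144
12468 = 2×6144 + 180
6144 = 34×180 + 24
180 = 7×24 + 12
24 = 2×12 + 0
Since gcd = 12 > 1, 91512132 is not a unit mod 370744488.

no inverse exists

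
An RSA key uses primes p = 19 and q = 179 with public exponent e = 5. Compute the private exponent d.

641

φ(n) = (p−1)(q−1) = 18·178 = 3204.
Need d with 5·d ≡ 1 (mod 3204). Apply the extended Euclidean algorithm:
3204 = 640·5 + 4
5 = 1·4 + 1
4 = 4·1 + 0
Back-substitute:
1 = 5 − 4
1 = −3204 + 641·5
So 5·641 ≡ 1 (mod 3204), hence d = 641.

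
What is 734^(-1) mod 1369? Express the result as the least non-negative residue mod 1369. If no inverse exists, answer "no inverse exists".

968

Extended Euclidean algorithm:
1369 = 1*734 + 635
734 = 1*635 + 99
635 = 6*99 + 41
99 = 2*41 + 17
41 = 2*17 + 7
17 = 2*7 + 3
7 = 2*3 + 1
3 = 3*1 + 0
gcd = 1, so the inverse exists. Back-substitute:
1 = 7 − 2·3
1 = −2·17 + 5·7
1 = 5·41 − 12·17
1 = −12·99 + 29·41
1 = 29·635 − 186·99
1 = −186·734 + 215·635
1 = 215·1369 − 401·734
Hence 734⁻¹ ≡ -401 ≡ 968 (mod 1369).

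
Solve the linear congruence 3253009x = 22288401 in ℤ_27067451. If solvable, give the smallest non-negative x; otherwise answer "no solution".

First find gcd(3253009, 27067451):
27067451 = 8·3253009 + 1043379
3253009 = 3·1043379 + 122872
1043379 = 8·122872 + 60403
122872 = 2·60403 + 2066
60403 = 29·2066 + 489
2066 = 4·489 + 110
489 = 4·110 + 49
110 = 2·49 + 12
49 = 4·12 + 1
12 = 12·1 + 0
gcd = 1, so a unique solution mod 27067451 exists.
Back-substitute for the Bézout coefficients:
1 = 49 − 4·12
1 = −4·110 + 9·49
1 = 9·489 − 40·110
1 = −40·2066 + 169·489
1 = 169·60403 − 4941·2066
1 = −4941·122872 + 10051·60403
1 = 10051·1043379 − 85349·122872
1 = −85349·3253009 + 266098·1043379
1 = 266098·27067451 − 2214133·3253009
So 3253009·(-2214133) ≡ 1 (mod 27067451), giving 3253009⁻¹ ≡ 24853318.
x ≡ 3253009⁻¹·22288401 ≡ 24853318·22288401 ≡ 761671 (mod 27067451).

761671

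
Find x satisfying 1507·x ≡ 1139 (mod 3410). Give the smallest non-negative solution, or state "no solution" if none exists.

gcd(1507, 3410):
3410 = 2·1507 + 396
1507 = 3·396 + 319
396 = 1·319 + 77
319 = 4·77 + 11
77 = 7·11 + 0
gcd = 11, but 11 ∤ 1139, so the congruence has no solution.

no solution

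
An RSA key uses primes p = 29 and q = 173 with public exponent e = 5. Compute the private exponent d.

3853

φ(n) = (p−1)(q−1) = 28·172 = 4816.
Need d with 5·d ≡ 1 (mod 4816). Apply the extended Euclidean algorithm:
4816 = 963×5 + 1
5 = 5×1 + 0
Back-substitute:
1 = 4816 − 963·5
So 5·(-963) ≡ 1 (mod 4816), hence d ≡ -963 ≡ 3853 (mod 4816).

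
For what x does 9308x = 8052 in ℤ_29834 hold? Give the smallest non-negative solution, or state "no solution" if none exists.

4892

First find gcd(9308, 29834):
29834 = 3·9308 + 1910
9308 = 4·1910 + 1668
1910 = 1·1668 + 242
1668 = 6·242 + 216
242 = 1·216 + 26
216 = 8·26 + 8
26 = 3·8 + 2
8 = 4·2 + 0
gcd = 2 and 2 | 8052, so solutions exist. Divide through by 2: 4654x ≡ 4026 (mod 14917).
Now find 4654⁻¹ mod 14917:
14917 = 3*4654 + 955
4654 = 4*955 + 834
955 = 1*834 + 121
834 = 6*121 + 108
121 = 1*108 + 13
108 = 8*13 + 4
13 = 3*4 + 1
4 = 4*1 + 0
Back-substitute:
1 = 13 − 3·4
1 = −3·108 + 25·13
1 = 25·121 − 28·108
1 = −28·834 + 193·121
1 = 193·955 − 221·834
1 = −221·4654 + 1077·955
1 = 1077·14917 − 3452·4654
So 4654·(-3452) ≡ 1 (mod 14917), i.e. 4654⁻¹ ≡ 11465.
Then x ≡ 11465·4026 ≡ 4892 (mod 14917); the smallest non-negative solution is x = 4892.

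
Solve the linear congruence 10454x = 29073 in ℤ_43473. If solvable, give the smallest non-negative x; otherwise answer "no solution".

First find gcd(10454, 43473):
43473 = 4*10454 + 1657
10454 = 6*1657 + 512
1657 = 3*512 + 121
512 = 4*121 + 28
121 = 4*28 + 9
28 = 3*9 + 1
9 = 9*1 + 0
gcd = 1, so a unique solution mod 43473 exists.
Back-substitute for the Bézout coefficients:
1 = 28 − 3·9
1 = −3·121 + 13·28
1 = 13·512 − 55·121
1 = −55·1657 + 178·512
1 = 178·10454 − 1123·1657
1 = −1123·43473 + 4670·10454
So 10454·(4670) ≡ 1 (mod 43473), giving 10454⁻¹ ≡ 4670.
x ≡ 10454⁻¹·29073 ≡ 4670·29073 ≡ 4731 (mod 43473).

4731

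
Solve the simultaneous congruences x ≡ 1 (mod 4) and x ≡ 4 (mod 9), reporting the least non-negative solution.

Write x = 1 + 4·k. Then 4·k ≡ 4 − 1 ≡ 3 (mod 9).
Need 4⁻¹ mod 9. Extended Euclid on (9, 4):
9 = 2×4 + 1
4 = 4×1 + 0
Back-substitute:
1 = 9 − 2·4
4⁻¹ ≡ 7 (mod 9), so k ≡ 7·3 ≡ 3 (mod 9).
x = 1 + 4·3 = 13.

13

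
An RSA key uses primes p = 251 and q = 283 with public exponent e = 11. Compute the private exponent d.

64091

φ(n) = (p−1)(q−1) = 250·282 = 70500.
Need d with 11·d ≡ 1 (mod 70500). Apply the extended Euclidean algorithm:
70500 = 6409*11 + 1
11 = 11*1 + 0
Back-substitute:
1 = 70500 − 6409·11
So 11·(-6409) ≡ 1 (mod 70500), hence d ≡ -6409 ≡ 64091 (mod 70500).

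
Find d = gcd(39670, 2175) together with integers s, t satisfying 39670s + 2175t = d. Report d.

Repeated division:
39670 = 18·2175 + 520
2175 = 4·520 + 95
520 = 5·95 + 45
95 = 2·45 + 5
45 = 9·5 + 0
gcd(39670, 2175) = 5.
Working backward:
5 = 95 − 2·45
5 = −2·520 + 11·95
5 = 11·2175 − 46·520
5 = −46·39670 + 839·2175
So 5 = (-46)·39670 + (839)·2175.

5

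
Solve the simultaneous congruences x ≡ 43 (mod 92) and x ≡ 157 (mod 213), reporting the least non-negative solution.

Write x = 43 + 92·k. Then 92·k ≡ 157 − 43 ≡ 114 (mod 213).
Need 92⁻¹ mod 213. Extended Euclid on (213, 92):
213 = 2*92 + 29
92 = 3*29 + 5
29 = 5*5 + 4
5 = 1*4 + 1
4 = 4*1 + 0
Back-substitute:
1 = 5 − 4
1 = −29 + 6·5
1 = 6·92 − 19·29
1 = −19·213 + 44·92
92⁻¹ ≡ 44 (mod 213), so k ≡ 44·114 ≡ 117 (mod 213).
x = 43 + 92·117 = 10807.

10807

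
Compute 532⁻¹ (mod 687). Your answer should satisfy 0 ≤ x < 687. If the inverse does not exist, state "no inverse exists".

Run Euclid on (687, 532):
687 = 1×532 + 155
532 = 3×155 + 67
155 = 2×67 + 21
67 = 3×21 + 4
21 = 5×4 + 1
4 = 4×1 + 0
Since gcd(532, 687) = 1, back-substitute to write 1 as a combination:
1 = 21 − 5·4
1 = −5·67 + 16·21
1 = 16·155 − 37·67
1 = −37·532 + 127·155
1 = 127·687 − 164·532
So 532·(-164) ≡ 1 (mod 687), and -164 ≡ 523 (mod 687).

523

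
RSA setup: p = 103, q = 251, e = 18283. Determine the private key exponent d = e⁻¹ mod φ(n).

φ(n) = (p−1)(q−1) = 102·250 = 25500.
Need d with 18283·d ≡ 1 (mod 25500). Apply the extended Euclidean algorithm:
25500 = 1·18283 + 7217
18283 = 2·7217 + 3849
7217 = 1·3849 + 3368
3849 = 1·3368 + 481
3368 = 7·481 + 1
481 = 481·1 + 0
Back-substitute:
1 = 3368 − 7·481
1 = −7·3849 + 8·3368
1 = 8·7217 − 15·3849
1 = −15·18283 + 38·7217
1 = 38·25500 − 53·18283
So 18283·(-53) ≡ 1 (mod 25500), hence d ≡ -53 ≡ 25447 (mod 25500).

25447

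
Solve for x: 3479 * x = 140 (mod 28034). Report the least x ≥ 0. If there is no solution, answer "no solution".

First find gcd(3479, 28034):
28034 = 8·3479 + 202
3479 = 17·202 + 45
202 = 4·45 + 22
45 = 2·22 + 1
22 = 22·1 + 0
gcd = 1, so a unique solution mod 28034 exists.
Back-substitute for the Bézout coefficients:
1 = 45 − 2·22
1 = −2·202 + 9·45
1 = 9·3479 − 155·202
1 = −155·28034 + 1249·3479
So 3479·(1249) ≡ 1 (mod 28034), giving 3479⁻¹ ≡ 1249.
x ≡ 3479⁻¹·140 ≡ 1249·140 ≡ 6656 (mod 28034).

6656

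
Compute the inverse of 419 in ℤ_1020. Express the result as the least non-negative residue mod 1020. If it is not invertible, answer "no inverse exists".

779

Extended Euclidean algorithm:
1020 = 2·419 + 182
419 = 2·182 + 55
182 = 3·55 + 17
55 = 3·17 + 4
17 = 4·4 + 1
4 = 4·1 + 0
The gcd is 1. Working backward:
1 = 17 − 4·4
1 = −4·55 + 13·17
1 = 13·182 − 43·55
1 = −43·419 + 99·182
1 = 99·1020 − 241·419
Thus 419·(-241) ≡ 1 (mod 1020); reducing, -241 mod 1020 = 779.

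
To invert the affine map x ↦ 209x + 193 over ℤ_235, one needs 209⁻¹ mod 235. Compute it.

9

Extended Euclidean algorithm:
235 = 1·209 + 26
209 = 8·26 + 1
26 = 26·1 + 0
Since gcd(209, 235) = 1, back-substitute to write 1 as a combination:
1 = 209 − 8·26
1 = −8·235 + 9·209
So 209·9 ≡ 1 (mod 235).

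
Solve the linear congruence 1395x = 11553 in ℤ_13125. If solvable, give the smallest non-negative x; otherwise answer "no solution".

gcd(1395, 13125):
13125 = 9*1395 + 570
1395 = 2*570 + 255
570 = 2*255 + 60
255 = 4*60 + 15
60 = 4*15 + 0
gcd = 15, but 15 ∤ 11553, so the congruence has no solution.

no solution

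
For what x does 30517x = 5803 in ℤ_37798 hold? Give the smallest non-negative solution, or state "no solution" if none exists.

First find gcd(30517, 37798):
37798 = 1·30517 + 7281
30517 = 4·7281 + 1393
7281 = 5·1393 + 316
1393 = 4·316 + 129
316 = 2·129 + 58
129 = 2·58 + 13
58 = 4·13 + 6
13 = 2·6 + 1
6 = 6·1 + 0
gcd = 1, so a unique solution mod 37798 exists.
Back-substitute for the Bézout coefficients:
1 = 13 − 2·6
1 = −2·58 + 9·13
1 = 9·129 − 20·58
1 = −20·316 + 49·129
1 = 49·1393 − 216·316
1 = −216·7281 + 1129·1393
1 = 1129·30517 − 4732·7281
1 = −4732·37798 + 5861·30517
So 30517·(5861) ≡ 1 (mod 37798), giving 30517⁻¹ ≡ 5861.
x ≡ 30517⁻¹·5803 ≡ 5861·5803 ≡ 30981 (mod 37798).

30981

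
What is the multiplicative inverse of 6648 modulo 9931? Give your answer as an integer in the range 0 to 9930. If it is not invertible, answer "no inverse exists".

3270

gcd(9931, 6648) by repeated division:
9931 = 1·6648 + 3283
6648 = 2·3283 + 82
3283 = 40·82 + 3
82 = 27·3 + 1
3 = 3·1 + 0
gcd = 1, so the inverse exists. Back-substitute:
1 = 82 − 27·3
1 = −27·3283 + 1081·82
1 = 1081·6648 − 2189·3283
1 = −2189·9931 + 3270·6648
So 6648·3270 ≡ 1 (mod 9931).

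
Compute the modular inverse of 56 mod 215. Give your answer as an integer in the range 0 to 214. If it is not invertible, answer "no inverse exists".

96

Run Euclid on (215, 56):
215 = 3×56 + 47
56 = 1×47 + 9
47 = 5×9 + 2
9 = 4×2 + 1
2 = 2×1 + 0
The gcd is 1. Working backward:
1 = 9 − 4·2
1 = −4·47 + 21·9
1 = 21·56 − 25·47
1 = −25·215 + 96·56
So 56·96 ≡ 1 (mod 215).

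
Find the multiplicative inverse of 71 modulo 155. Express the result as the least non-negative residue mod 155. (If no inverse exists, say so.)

131

Run Euclid on (155, 71):
155 = 2*71 + 13
71 = 5*13 + 6
13 = 2*6 + 1
6 = 6*1 + 0
gcd = 1, so the inverse exists. Back-substitute:
1 = 13 − 2·6
1 = −2·71 + 11·13
1 = 11·155 − 24·71
Hence 71⁻¹ ≡ -24 ≡ 131 (mod 155).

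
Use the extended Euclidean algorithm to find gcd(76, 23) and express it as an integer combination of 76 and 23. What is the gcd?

1

Apply Euclid's algorithm to 76 and 23:
76 = 3×23 + 7
23 = 3×7 + 2
7 = 3×2 + 1
2 = 2×1 + 0
gcd(76, 23) = 1.
Back-substituting:
1 = 7 − 3·2
1 = −3·23 + 10·7
1 = 10·76 − 33·23
So 1 = (10)·76 + (-33)·23.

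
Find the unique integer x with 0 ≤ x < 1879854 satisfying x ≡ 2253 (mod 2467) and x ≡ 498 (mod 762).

705348

Write x = 2253 + 2467·k. Then 2467·k ≡ 498 − 2253 ≡ 531 (mod 762).
Need 2467⁻¹ mod 762. Extended Euclid on (762, 181):
762 = 4·181 + 38
181 = 4·38 + 29
38 = 1·29 + 9
29 = 3·9 + 2
9 = 4·2 + 1
2 = 2·1 + 0
Back-substitute:
1 = 9 − 4·2
1 = −4·29 + 13·9
1 = 13·38 − 17·29
1 = −17·181 + 81·38
1 = 81·762 − 341·181
2467⁻¹ ≡ 421 (mod 762), so k ≡ 421·531 ≡ 285 (mod 762).
x = 2253 + 2467·285 = 705348.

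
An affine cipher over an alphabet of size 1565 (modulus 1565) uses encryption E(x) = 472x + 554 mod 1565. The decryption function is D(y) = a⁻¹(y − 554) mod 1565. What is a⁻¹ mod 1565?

Extended Euclidean algorithm:
1565 = 3*472 + 149
472 = 3*149 + 25
149 = 5*25 + 24
25 = 1*24 + 1
24 = 24*1 + 0
The gcd is 1. Working backward:
1 = 25 − 24
1 = −149 + 6·25
1 = 6·472 − 19·149
1 = −19·1565 + 63·472
So 472·63 ≡ 1 (mod 1565).

63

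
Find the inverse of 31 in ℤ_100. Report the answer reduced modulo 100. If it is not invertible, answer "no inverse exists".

71

Apply the Euclidean algorithm to 100 and 31:
100 = 3*31 + 7
31 = 4*7 + 3
7 = 2*3 + 1
3 = 3*1 + 0
gcd = 1, so the inverse exists. Back-substitute:
1 = 7 − 2·3
1 = −2·31 + 9·7
1 = 9·100 − 29·31
Hence 31⁻¹ ≡ -29 ≡ 71 (mod 100).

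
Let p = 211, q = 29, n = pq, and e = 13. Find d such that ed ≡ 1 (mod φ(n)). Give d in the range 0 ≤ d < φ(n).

φ(n) = (p−1)(q−1) = 210·28 = 5880.
Need d with 13·d ≡ 1 (mod 5880). Apply the extended Euclidean algorithm:
5880 = 452*13 + 4
13 = 3*4 + 1
4 = 4*1 + 0
Back-substitute:
1 = 13 − 3·4
1 = −3·5880 + 1357·13
So 13·1357 ≡ 1 (mod 5880), hence d = 1357.

1357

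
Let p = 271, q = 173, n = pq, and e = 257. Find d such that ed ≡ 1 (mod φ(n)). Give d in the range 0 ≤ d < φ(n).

φ(n) = (p−1)(q−1) = 270·172 = 46440.
Need d with 257·d ≡ 1 (mod 46440). Apply the extended Euclidean algorithm:
46440 = 180*257 + 180
257 = 1*180 + 77
180 = 2*77 + 26
77 = 2*26 + 25
26 = 1*25 + 1
25 = 25*1 + 0
Back-substitute:
1 = 26 − 25
1 = −77 + 3·26
1 = 3·180 − 7·77
1 = −7·257 + 10·180
1 = 10·46440 − 1807·257
So 257·(-1807) ≡ 1 (mod 46440), hence d ≡ -1807 ≡ 44633 (mod 46440).

44633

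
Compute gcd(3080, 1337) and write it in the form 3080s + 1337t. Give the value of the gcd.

7

Euclidean algorithm:
3080 = 2*1337 + 406
1337 = 3*406 + 119
406 = 3*119 + 49
119 = 2*49 + 21
49 = 2*21 + 7
21 = 3*7 + 0
gcd(3080, 1337) = 7.
Working backward:
7 = 49 − 2·21
7 = −2·119 + 5·49
7 = 5·406 − 17·119
7 = −17·1337 + 56·406
7 = 56·3080 − 129·1337
So 7 = (56)·3080 + (-129)·1337.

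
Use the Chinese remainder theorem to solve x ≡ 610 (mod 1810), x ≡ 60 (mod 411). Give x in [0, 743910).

308310

Write x = 610 + 1810·k. Then 1810·k ≡ 60 − 610 ≡ 272 (mod 411).
Need 1810⁻¹ mod 411. Extended Euclid on (411, 166):
411 = 2·166 + 79
166 = 2·79 + 8
79 = 9·8 + 7
8 = 1·7 + 1
7 = 7·1 + 0
Back-substitute:
1 = 8 − 7
1 = −79 + 10·8
1 = 10·166 − 21·79
1 = −21·411 + 52·166
1810⁻¹ ≡ 52 (mod 411), so k ≡ 52·272 ≡ 170 (mod 411).
x = 610 + 1810·170 = 308310.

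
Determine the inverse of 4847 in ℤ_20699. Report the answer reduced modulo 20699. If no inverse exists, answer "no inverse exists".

18457

Run Euclid on (20699, 4847):
20699 = 4·4847 + 1311
4847 = 3·1311 + 914
1311 = 1·914 + 397
914 = 2·397 + 120
397 = 3·120 + 37
120 = 3·37 + 9
37 = 4·9 + 1
9 = 9·1 + 0
gcd = 1, so the inverse exists. Back-substitute:
1 = 37 − 4·9
1 = −4·120 + 13·37
1 = 13·397 − 43·120
1 = −43·914 + 99·397
1 = 99·1311 − 142·914
1 = −142·4847 + 525·1311
1 = 525·20699 − 2242·4847
So 4847·(-2242) ≡ 1 (mod 20699), and -2242 ≡ 18457 (mod 20699).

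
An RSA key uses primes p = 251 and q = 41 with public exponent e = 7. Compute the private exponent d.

φ(n) = (p−1)(q−1) = 250·40 = 10000.
Need d with 7·d ≡ 1 (mod 10000). Apply the extended Euclidean algorithm:
10000 = 1428*7 + 4
7 = 1*4 + 3
4 = 1*3 + 1
3 = 3*1 + 0
Back-substitute:
1 = 4 − 3
1 = −7 + 2·4
1 = 2·10000 − 2857·7
So 7·(-2857) ≡ 1 (mod 10000), hence d ≡ -2857 ≡ 7143 (mod 10000).

7143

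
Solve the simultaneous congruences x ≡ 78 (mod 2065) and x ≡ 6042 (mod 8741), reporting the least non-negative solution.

Write x = 78 + 2065·k. Then 2065·k ≡ 6042 − 78 ≡ 5964 (mod 8741).
Need 2065⁻¹ mod 8741. Extended Euclid on (8741, 2065):
8741 = 4·2065 + 481
2065 = 4·481 + 141
481 = 3·141 + 58
141 = 2·58 + 25
58 = 2·25 + 8
25 = 3·8 + 1
8 = 8·1 + 0
Back-substitute:
1 = 25 − 3·8
1 = −3·58 + 7·25
1 = 7·141 − 17·58
1 = −17·481 + 58·141
1 = 58·2065 − 249·481
1 = −249·8741 + 1054·2065
2065⁻¹ ≡ 1054 (mod 8741), so k ≡ 1054·5964 ≡ 1277 (mod 8741).
x = 78 + 2065·1277 = 2637083.

2637083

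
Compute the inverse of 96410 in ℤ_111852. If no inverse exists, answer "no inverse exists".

no inverse exists

Compute gcd(96410, 111852):
111852 = 1·96410 + 15442
96410 = 6·15442 + 3758
15442 = 4·3758 + 410
3758 = 9·410 + 68
410 = 6·68 + 2
68 = 34·2 + 0
gcd(96410, 111852) = 2 ≠ 1, so 96410 has no multiplicative inverse modulo 111852.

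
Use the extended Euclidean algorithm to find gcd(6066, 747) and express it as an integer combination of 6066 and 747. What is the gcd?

9

Repeated division:
6066 = 8×747 + 90
747 = 8×90 + 27
90 = 3×27 + 9
27 = 3×9 + 0
gcd(6066, 747) = 9.
Express as a combination:
9 = 90 − 3·27
9 = −3·747 + 25·90
9 = 25·6066 − 203·747
So 9 = (25)·6066 + (-203)·747.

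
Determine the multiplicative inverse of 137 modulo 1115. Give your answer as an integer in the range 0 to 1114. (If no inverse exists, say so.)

293

Run Euclid on (1115, 137):
1115 = 8·137 + 19
137 = 7·19 + 4
19 = 4·4 + 3
4 = 1·3 + 1
3 = 3·1 + 0
gcd = 1, so the inverse exists. Back-substitute:
1 = 4 − 3
1 = −19 + 5·4
1 = 5·137 − 36·19
1 = −36·1115 + 293·137
So 137·293 ≡ 1 (mod 1115).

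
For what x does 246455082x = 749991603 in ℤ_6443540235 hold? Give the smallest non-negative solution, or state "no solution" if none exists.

no solution

gcd(246455082, 6443540235):
6443540235 = 26*246455082 + 35708103
246455082 = 6*35708103 + 32206464
35708103 = 1*32206464 + 3501639
32206464 = 9*3501639 + 691713
3501639 = 5*691713 + 43074
691713 = 16*43074 + 2529
43074 = 17*2529 + 81
2529 = 31*81 + 18
81 = 4*18 + 9
18 = 2*9 + 0
gcd = 9, but 9 ∤ 749991603, so the congruence has no solution.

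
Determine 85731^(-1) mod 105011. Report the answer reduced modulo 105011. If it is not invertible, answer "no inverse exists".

Extended Euclidean algorithm:
105011 = 1·85731 + 19280
85731 = 4·19280 + 8611
19280 = 2·8611 + 2058
8611 = 4·2058 + 379
2058 = 5·379 + 163
379 = 2·163 + 53
163 = 3·53 + 4
53 = 13·4 + 1
4 = 4·1 + 0
The gcd is 1. Working backward:
1 = 53 − 13·4
1 = −13·163 + 40·53
1 = 40·379 − 93·163
1 = −93·2058 + 505·379
1 = 505·8611 − 2113·2058
1 = −2113·19280 + 4731·8611
1 = 4731·85731 − 21037·19280
1 = −21037·105011 + 25768·85731
So 85731·25768 ≡ 1 (mod 105011).

25768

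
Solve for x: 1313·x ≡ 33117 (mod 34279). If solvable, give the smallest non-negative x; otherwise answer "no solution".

First find gcd(1313, 34279):
34279 = 26·1313 + 141
1313 = 9·141 + 44
141 = 3·44 + 9
44 = 4·9 + 8
9 = 1·8 + 1
8 = 8·1 + 0
gcd = 1, so a unique solution mod 34279 exists.
Back-substitute for the Bézout coefficients:
1 = 9 − 8
1 = −44 + 5·9
1 = 5·141 − 16·44
1 = −16·1313 + 149·141
1 = 149·34279 − 3890·1313
So 1313·(-3890) ≡ 1 (mod 34279), giving 1313⁻¹ ≡ 30389.
x ≡ 1313⁻¹·33117 ≡ 30389·33117 ≡ 29631 (mod 34279).

29631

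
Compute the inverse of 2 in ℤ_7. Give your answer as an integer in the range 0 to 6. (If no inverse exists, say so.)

4

gcd(7, 2) by repeated division:
7 = 3×2 + 1
2 = 2×1 + 0
Since gcd(2, 7) = 1, back-substitute to write 1 as a combination:
1 = 7 − 3·2
So 2·(-3) ≡ 1 (mod 7), and -3 ≡ 4 (mod 7).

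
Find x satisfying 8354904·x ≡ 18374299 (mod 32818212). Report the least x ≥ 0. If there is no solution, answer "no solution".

gcd(8354904, 32818212):
32818212 = 3*8354904 + 7753500
8354904 = 1*7753500 + 601404
7753500 = 12*601404 + 536652
601404 = 1*536652 + 64752
536652 = 8*64752 + 18636
64752 = 3*18636 + 8844
18636 = 2*8844 + 948
8844 = 9*948 + 312
948 = 3*312 + 12
312 = 26*12 + 0
gcd = 12, but 12 ∤ 18374299, so the congruence has no solution.

no solution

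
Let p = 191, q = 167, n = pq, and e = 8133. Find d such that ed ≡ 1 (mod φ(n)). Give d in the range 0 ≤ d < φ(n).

27057

φ(n) = (p−1)(q−1) = 190·166 = 31540.
Need d with 8133·d ≡ 1 (mod 31540). Apply the extended Euclidean algorithm:
31540 = 3·8133 + 7141
8133 = 1·7141 + 992
7141 = 7·992 + 197
992 = 5·197 + 7
197 = 28·7 + 1
7 = 7·1 + 0
Back-substitute:
1 = 197 − 28·7
1 = −28·992 + 141·197
1 = 141·7141 − 1015·992
1 = −1015·8133 + 1156·7141
1 = 1156·31540 − 4483·8133
So 8133·(-4483) ≡ 1 (mod 31540), hence d ≡ -4483 ≡ 27057 (mod 31540).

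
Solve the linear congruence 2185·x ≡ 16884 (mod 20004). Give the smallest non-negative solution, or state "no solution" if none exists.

7872

First find gcd(2185, 20004):
20004 = 9×2185 + 339
2185 = 6×339 + 151
339 = 2×151 + 37
151 = 4×37 + 3
37 = 12×3 + 1
3 = 3×1 + 0
gcd = 1, so a unique solution mod 20004 exists.
Back-substitute for the Bézout coefficients:
1 = 37 − 12·3
1 = −12·151 + 49·37
1 = 49·339 − 110·151
1 = −110·2185 + 709·339
1 = 709·20004 − 6491·2185
So 2185·(-6491) ≡ 1 (mod 20004), giving 2185⁻¹ ≡ 13513.
x ≡ 2185⁻¹·16884 ≡ 13513·16884 ≡ 7872 (mod 20004).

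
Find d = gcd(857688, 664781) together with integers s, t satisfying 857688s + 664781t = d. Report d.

13

Euclidean algorithm:
857688 = 1×664781 + 192907
664781 = 3×192907 + 86060
192907 = 2×86060 + 20787
86060 = 4×20787 + 2912
20787 = 7×2912 + 403
2912 = 7×403 + 91
403 = 4×91 + 39
91 = 2×39 + 13
39 = 3×13 + 0
gcd(857688, 664781) = 13.
Back-substituting:
13 = 91 − 2·39
13 = −2·403 + 9·91
13 = 9·2912 − 65·403
13 = −65·20787 + 464·2912
13 = 464·86060 − 1921·20787
13 = −1921·192907 + 4306·86060
13 = 4306·664781 − 14839·192907
13 = −14839·857688 + 19145·664781
So 13 = (-14839)·857688 + (19145)·664781.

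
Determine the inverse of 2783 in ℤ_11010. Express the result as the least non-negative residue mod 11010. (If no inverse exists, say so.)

Extended Euclidean algorithm:
11010 = 3·2783 + 2661
2783 = 1·2661 + 122
2661 = 21·122 + 99
122 = 1·99 + 23
99 = 4·23 + 7
23 = 3·7 + 2
7 = 3·2 + 1
2 = 2·1 + 0
gcd = 1, so the inverse exists. Back-substitute:
1 = 7 − 3·2
1 = −3·23 + 10·7
1 = 10·99 − 43·23
1 = −43·122 + 53·99
1 = 53·2661 − 1156·122
1 = −1156·2783 + 1209·2661
1 = 1209·11010 − 4783·2783
So 2783·(-4783) ≡ 1 (mod 11010), and -4783 ≡ 6227 (mod 11010).

6227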